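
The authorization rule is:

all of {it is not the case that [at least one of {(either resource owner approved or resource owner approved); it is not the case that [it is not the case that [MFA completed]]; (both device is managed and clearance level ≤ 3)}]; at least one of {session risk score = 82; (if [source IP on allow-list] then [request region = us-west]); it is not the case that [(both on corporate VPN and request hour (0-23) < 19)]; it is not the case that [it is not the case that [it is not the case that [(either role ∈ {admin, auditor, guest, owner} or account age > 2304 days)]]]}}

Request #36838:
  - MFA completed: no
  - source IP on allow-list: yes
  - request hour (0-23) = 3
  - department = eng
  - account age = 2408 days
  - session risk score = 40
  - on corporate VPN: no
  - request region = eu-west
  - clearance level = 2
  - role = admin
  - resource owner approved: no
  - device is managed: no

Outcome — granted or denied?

Granted

Atomic conditions:
  resource owner approved: no → false
  MFA completed: no → false
  device is managed: no → false
  clearance level ≤ 3: 2 ≤ 3 is true
  session risk score = 82: 40 == 82 is false
  source IP on allow-list: yes → true
  request region = us-west: eu-west == us-west is false
  on corporate VPN: no → false
  request hour (0-23) < 19: 3 < 19 is true
  role ∈ {admin, auditor, guest, owner}: admin is in the set → true
  account age > 2304 days: 2408 > 2304 is true
Combine:
[1.1.1] false OR false = false
[1.1.2.1] NOT false = true
[1.1.2] NOT true = false
[1.1.3] false AND true = false
[1.1] false OR false OR false = false
[1] NOT false = true
[2.2] true → false = false
[2.3.1] false AND true = false
[2.3] NOT false = true
[2.4.1.1.1] true OR true = true
[2.4.1.1] NOT true = false
[2.4.1] NOT false = true
[2.4] NOT true = false
[2] false OR false OR true OR false = true
[root] true AND true = true
Overall: true → granted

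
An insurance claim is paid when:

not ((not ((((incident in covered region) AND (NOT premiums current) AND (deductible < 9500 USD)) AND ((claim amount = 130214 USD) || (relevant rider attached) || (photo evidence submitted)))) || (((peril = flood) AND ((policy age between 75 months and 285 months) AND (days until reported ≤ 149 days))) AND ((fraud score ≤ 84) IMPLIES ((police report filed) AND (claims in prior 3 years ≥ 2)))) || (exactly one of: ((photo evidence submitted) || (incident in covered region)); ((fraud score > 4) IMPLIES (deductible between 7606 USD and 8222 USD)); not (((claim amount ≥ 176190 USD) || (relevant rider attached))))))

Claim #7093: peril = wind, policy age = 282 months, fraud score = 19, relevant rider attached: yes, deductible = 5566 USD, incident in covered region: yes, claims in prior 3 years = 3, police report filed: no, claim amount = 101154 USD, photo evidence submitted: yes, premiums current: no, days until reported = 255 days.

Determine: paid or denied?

Atomic conditions:
  incident in covered region: yes → true
  NOT premiums current: no → true
  deductible < 9500 USD: 5566 < 9500 is true
  claim amount = 130214 USD: 101154 == 130214 is false
  relevant rider attached: yes → true
  photo evidence submitted: yes → true
  peril = flood: wind == flood is false
  policy age between 75 months and 285 months: 282 in [75, 285] is true
  days until reported ≤ 149 days: 255 ≤ 149 is false
  fraud score ≤ 84: 19 ≤ 84 is true
  police report filed: no → false
  claims in prior 3 years ≥ 2: 3 ≥ 2 is true
  fraud score > 4: 19 > 4 is true
  deductible between 7606 USD and 8222 USD: 5566 in [7606, 8222] is false
  claim amount ≥ 176190 USD: 101154 ≥ 176190 is false
Combine:
[1.1.1.1] true AND true AND true = true
[1.1.1.2] false OR true OR true = true
[1.1.1] true AND true = true
[1.1] NOT true = false
[1.2.1.2] true AND false = false
[1.2.1] false AND false = false
[1.2.2.2] false AND true = false
[1.2.2] true → false = false
[1.2] false AND false = false
[1.3.1] true OR true = true
[1.3.2] true → false = false
[1.3.3.1] false OR true = true
[1.3.3] NOT true = false
[1.3] exactly-one(true, false, false) = true
[1] false OR false OR true = true
[root] NOT true = false
Overall: false → denied

Denied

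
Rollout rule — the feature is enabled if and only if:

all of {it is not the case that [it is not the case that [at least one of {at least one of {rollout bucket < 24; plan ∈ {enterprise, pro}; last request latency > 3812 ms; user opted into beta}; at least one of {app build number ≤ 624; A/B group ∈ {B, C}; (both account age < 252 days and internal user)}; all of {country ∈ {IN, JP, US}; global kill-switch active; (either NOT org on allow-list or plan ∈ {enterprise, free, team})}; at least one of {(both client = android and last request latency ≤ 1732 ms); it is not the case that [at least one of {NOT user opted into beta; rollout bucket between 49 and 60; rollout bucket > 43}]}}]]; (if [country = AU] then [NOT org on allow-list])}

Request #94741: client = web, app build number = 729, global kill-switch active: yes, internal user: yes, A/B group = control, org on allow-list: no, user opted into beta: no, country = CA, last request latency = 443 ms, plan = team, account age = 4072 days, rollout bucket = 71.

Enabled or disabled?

Disabled

Atomic conditions:
  rollout bucket < 24: 71 < 24 is false
  plan ∈ {enterprise, pro}: team is not in the set → false
  last request latency > 3812 ms: 443 > 3812 is false
  user opted into beta: no → false
  app build number ≤ 624: 729 ≤ 624 is false
  A/B group ∈ {B, C}: control is not in the set → false
  account age < 252 days: 4072 < 252 is false
  internal user: yes → true
  country ∈ {IN, JP, US}: CA is not in the set → false
  global kill-switch active: yes → true
  NOT org on allow-list: no → true
  plan ∈ {enterprise, free, team}: team is in the set → true
  client = android: web == android is false
  last request latency ≤ 1732 ms: 443 ≤ 1732 is true
  NOT user opted into beta: no → true
  rollout bucket between 49 and 60: 71 in [49, 60] is false
  rollout bucket > 43: 71 > 43 is true
  country = AU: CA == AU is false
Combine:
[1.1.1.1] false OR false OR false OR false = false
[1.1.1.2.3] false AND true = false
[1.1.1.2] false OR false OR false = false
[1.1.1.3.3] true OR true = true
[1.1.1.3] false AND true AND true = false
[1.1.1.4.1] false AND true = false
[1.1.1.4.2.1] true OR false OR true = true
[1.1.1.4.2] NOT true = false
[1.1.1.4] false OR false = false
[1.1.1] false OR false OR false OR false = false
[1.1] NOT false = true
[1] NOT true = false
[2] false → true (antecedent false ⇒ implication holds) = true
[root] false AND true = false
Overall: false → disabled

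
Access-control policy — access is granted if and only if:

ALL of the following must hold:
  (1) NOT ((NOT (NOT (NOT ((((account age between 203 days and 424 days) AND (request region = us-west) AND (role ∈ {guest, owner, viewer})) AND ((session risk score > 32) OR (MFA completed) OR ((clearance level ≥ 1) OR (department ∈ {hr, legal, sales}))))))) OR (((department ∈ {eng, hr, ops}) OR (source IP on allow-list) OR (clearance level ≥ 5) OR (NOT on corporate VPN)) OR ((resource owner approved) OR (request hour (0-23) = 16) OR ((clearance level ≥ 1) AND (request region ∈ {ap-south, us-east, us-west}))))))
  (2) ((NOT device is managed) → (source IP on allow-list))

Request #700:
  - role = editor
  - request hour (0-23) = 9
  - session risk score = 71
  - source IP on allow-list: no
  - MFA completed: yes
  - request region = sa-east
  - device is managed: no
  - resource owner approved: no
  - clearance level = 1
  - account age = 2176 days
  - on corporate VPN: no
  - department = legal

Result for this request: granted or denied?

Atomic conditions:
  account age between 203 days and 424 days: 2176 in [203, 424] is false
  request region = us-west: sa-east == us-west is false
  role ∈ {guest, owner, viewer}: editor is not in the set → false
  session risk score > 32: 71 > 32 is true
  MFA completed: yes → true
  clearance level ≥ 1: 1 ≥ 1 is true
  department ∈ {hr, legal, sales}: legal is in the set → true
  department ∈ {eng, hr, ops}: legal is not in the set → false
  source IP on allow-list: no → false
  clearance level ≥ 5: 1 ≥ 5 is false
  NOT on corporate VPN: no → true
  resource owner approved: no → false
  request hour (0-23) = 16: 9 == 16 is false
  request region ∈ {ap-south, us-east, us-west}: sa-east is not in the set → false
  NOT device is managed: no → true
Combine:
[1.1.1.1.1.1.1] false AND false AND false = false
[1.1.1.1.1.1.2.3] true OR true = true
[1.1.1.1.1.1.2] true OR true OR true = true
[1.1.1.1.1.1] false AND true = false
[1.1.1.1.1] NOT false = true
[1.1.1.1] NOT true = false
[1.1.1] NOT false = true
[1.1.2.1] false OR false OR false OR true = true
[1.1.2.2.3] true AND false = false
[1.1.2.2] false OR false OR false = false
[1.1.2] true OR false = true
[1.1] true OR true = true
[1] NOT true = false
[2] true → false = false
[root] false AND false = false
Overall: false → denied

Denied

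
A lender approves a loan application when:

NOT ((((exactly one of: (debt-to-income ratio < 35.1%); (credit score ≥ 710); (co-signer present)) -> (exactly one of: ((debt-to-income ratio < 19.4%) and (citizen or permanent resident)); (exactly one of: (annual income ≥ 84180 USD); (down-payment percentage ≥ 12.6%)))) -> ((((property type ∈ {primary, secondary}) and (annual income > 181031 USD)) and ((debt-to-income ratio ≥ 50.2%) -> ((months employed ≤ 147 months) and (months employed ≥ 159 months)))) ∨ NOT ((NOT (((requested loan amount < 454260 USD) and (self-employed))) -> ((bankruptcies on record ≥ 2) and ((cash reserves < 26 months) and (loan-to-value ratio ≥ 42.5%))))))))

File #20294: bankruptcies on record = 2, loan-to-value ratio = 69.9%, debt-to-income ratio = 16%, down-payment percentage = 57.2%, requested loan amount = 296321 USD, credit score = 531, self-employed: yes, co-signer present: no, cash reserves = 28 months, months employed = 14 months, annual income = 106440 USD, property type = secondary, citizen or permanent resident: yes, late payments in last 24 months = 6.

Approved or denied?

Approved

Atomic conditions:
  debt-to-income ratio < 35.1%: 16 < 35.1 is true
  credit score ≥ 710: 531 ≥ 710 is false
  co-signer present: no → false
  debt-to-income ratio < 19.4%: 16 < 19.4 is true
  citizen or permanent resident: yes → true
  annual income ≥ 84180 USD: 106440 ≥ 84180 is true
  down-payment percentage ≥ 12.6%: 57.2 ≥ 12.6 is true
  property type ∈ {primary, secondary}: secondary is in the set → true
  annual income > 181031 USD: 106440 > 181031 is false
  debt-to-income ratio ≥ 50.2%: 16 ≥ 50.2 is false
  months employed ≤ 147 months: 14 ≤ 147 is true
  months employed ≥ 159 months: 14 ≥ 159 is false
  requested loan amount < 454260 USD: 296321 < 454260 is true
  self-employed: yes → true
  bankruptcies on record ≥ 2: 2 ≥ 2 is true
  cash reserves < 26 months: 28 < 26 is false
  loan-to-value ratio ≥ 42.5%: 69.9 ≥ 42.5 is true
Combine:
[1.1.1] exactly-one(true, false, false) = true
[1.1.2.1] true AND true = true
[1.1.2.2] exactly-one(true, true) = false
[1.1.2] exactly-one(true, false) = true
[1.1] true → true = true
[1.2.1.1] true AND false = false
[1.2.1.2.2] true AND false = false
[1.2.1.2] false → false (antecedent false ⇒ implication holds) = true
[1.2.1] false AND true = false
[1.2.2.1.1.1] true AND true = true
[1.2.2.1.1] NOT true = false
[1.2.2.1.2.2] false AND true = false
[1.2.2.1.2] true AND false = false
[1.2.2.1] false → false (antecedent false ⇒ implication holds) = true
[1.2.2] NOT true = false
[1.2] false OR false = false
[1] true → false = false
[root] NOT false = true
Overall: true → approved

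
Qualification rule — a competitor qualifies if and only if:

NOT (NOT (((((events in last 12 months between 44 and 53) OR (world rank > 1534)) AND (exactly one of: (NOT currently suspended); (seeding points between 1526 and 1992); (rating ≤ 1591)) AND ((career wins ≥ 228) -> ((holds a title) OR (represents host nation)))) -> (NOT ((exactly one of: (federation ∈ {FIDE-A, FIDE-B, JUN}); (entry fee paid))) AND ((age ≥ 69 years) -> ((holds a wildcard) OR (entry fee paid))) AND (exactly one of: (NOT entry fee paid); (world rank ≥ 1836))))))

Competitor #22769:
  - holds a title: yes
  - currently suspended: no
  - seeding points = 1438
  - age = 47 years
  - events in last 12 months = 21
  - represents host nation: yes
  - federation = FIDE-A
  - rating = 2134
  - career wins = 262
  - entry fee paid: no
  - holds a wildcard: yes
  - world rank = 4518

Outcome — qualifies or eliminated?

Eliminated

Atomic conditions:
  events in last 12 months between 44 and 53: 21 in [44, 53] is false
  world rank > 1534: 4518 > 1534 is true
  NOT currently suspended: no → true
  seeding points between 1526 and 1992: 1438 in [1526, 1992] is false
  rating ≤ 1591: 2134 ≤ 1591 is false
  career wins ≥ 228: 262 ≥ 228 is true
  holds a title: yes → true
  represents host nation: yes → true
  federation ∈ {FIDE-A, FIDE-B, JUN}: FIDE-A is in the set → true
  entry fee paid: no → false
  age ≥ 69 years: 47 ≥ 69 is false
  holds a wildcard: yes → true
  NOT entry fee paid: no → true
  world rank ≥ 1836: 4518 ≥ 1836 is true
Combine:
[1.1.1.1] false OR true = true
[1.1.1.2] exactly-one(true, false, false) = true
[1.1.1.3.2] true OR true = true
[1.1.1.3] true → true = true
[1.1.1] true AND true AND true = true
[1.1.2.1.1] exactly-one(true, false) = true
[1.1.2.1] NOT true = false
[1.1.2.2.2] true OR false = true
[1.1.2.2] false → true (antecedent false ⇒ implication holds) = true
[1.1.2.3] exactly-one(true, true) = false
[1.1.2] false AND true AND false = false
[1.1] true → false = false
[1] NOT false = true
[root] NOT true = false
Overall: false → eliminated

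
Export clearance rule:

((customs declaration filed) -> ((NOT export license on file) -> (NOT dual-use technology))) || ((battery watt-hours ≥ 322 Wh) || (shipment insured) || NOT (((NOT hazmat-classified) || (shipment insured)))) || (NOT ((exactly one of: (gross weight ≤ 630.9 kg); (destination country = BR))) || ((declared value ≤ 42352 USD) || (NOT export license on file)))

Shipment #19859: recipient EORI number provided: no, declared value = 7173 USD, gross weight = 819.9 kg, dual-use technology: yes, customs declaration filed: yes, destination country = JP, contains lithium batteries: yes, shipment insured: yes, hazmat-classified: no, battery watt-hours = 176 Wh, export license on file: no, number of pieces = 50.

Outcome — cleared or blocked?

Atomic conditions:
  customs declaration filed: yes → true
  NOT export license on file: no → true
  NOT dual-use technology: yes → false
  battery watt-hours ≥ 322 Wh: 176 ≥ 322 is false
  shipment insured: yes → true
  NOT hazmat-classified: no → true
  gross weight ≤ 630.9 kg: 819.9 ≤ 630.9 is false
  destination country = BR: JP == BR is false
  declared value ≤ 42352 USD: 7173 ≤ 42352 is true
Combine:
[1.2] true → false = false
[1] true → false = false
[2.3.1] true OR true = true
[2.3] NOT true = false
[2] false OR true OR false = true
[3.1.1] exactly-one(false, false) = false
[3.1] NOT false = true
[3.2] true OR true = true
[3] true OR true = true
[root] false OR true OR true = true
Overall: true → cleared

Cleared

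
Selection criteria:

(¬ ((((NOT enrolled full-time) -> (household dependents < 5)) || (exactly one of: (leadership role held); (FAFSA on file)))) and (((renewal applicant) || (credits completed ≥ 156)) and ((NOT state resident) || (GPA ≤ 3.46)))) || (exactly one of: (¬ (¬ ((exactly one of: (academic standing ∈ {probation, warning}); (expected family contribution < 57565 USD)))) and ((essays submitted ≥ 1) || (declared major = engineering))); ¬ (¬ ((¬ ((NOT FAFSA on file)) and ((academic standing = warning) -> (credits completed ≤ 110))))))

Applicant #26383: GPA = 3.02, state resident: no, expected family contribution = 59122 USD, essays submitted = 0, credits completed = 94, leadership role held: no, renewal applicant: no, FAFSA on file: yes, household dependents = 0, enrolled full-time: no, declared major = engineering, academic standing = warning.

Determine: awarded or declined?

Declined

Atomic conditions:
  NOT enrolled full-time: no → true
  household dependents < 5: 0 < 5 is true
  leadership role held: no → false
  FAFSA on file: yes → true
  renewal applicant: no → false
  credits completed ≥ 156: 94 ≥ 156 is false
  NOT state resident: no → true
  GPA ≤ 3.46: 3.02 ≤ 3.46 is true
  academic standing ∈ {probation, warning}: warning is in the set → true
  expected family contribution < 57565 USD: 59122 < 57565 is false
  essays submitted ≥ 1: 0 ≥ 1 is false
  declared major = engineering: engineering == engineering is true
  NOT FAFSA on file: yes → false
  academic standing = warning: warning == warning is true
  credits completed ≤ 110: 94 ≤ 110 is true
Combine:
[1.1.1.1] true → true = true
[1.1.1.2] exactly-one(false, true) = true
[1.1.1] true OR true = true
[1.1] NOT true = false
[1.2.1] false OR false = false
[1.2.2] true OR true = true
[1.2] false AND true = false
[1] false AND false = false
[2.1.1.1.1] exactly-one(true, false) = true
[2.1.1.1] NOT true = false
[2.1.1] NOT false = true
[2.1.2] false OR true = true
[2.1] true AND true = true
[2.2.1.1.1] NOT false = true
[2.2.1.1.2] true → true = true
[2.2.1.1] true AND true = true
[2.2.1] NOT true = false
[2.2] NOT false = true
[2] exactly-one(true, true) = false
[root] false OR false = false
Overall: false → declined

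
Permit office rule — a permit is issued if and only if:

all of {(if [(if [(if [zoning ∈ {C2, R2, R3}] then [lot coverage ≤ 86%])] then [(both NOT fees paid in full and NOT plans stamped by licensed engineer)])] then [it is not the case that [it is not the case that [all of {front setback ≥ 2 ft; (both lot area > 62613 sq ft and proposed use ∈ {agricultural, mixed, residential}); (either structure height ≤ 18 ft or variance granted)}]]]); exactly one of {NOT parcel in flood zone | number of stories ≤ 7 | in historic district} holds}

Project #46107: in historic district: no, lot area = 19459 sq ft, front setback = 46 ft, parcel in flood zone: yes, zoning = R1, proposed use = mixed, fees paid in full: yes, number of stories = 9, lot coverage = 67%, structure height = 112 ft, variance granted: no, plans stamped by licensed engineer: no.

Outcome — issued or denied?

Denied

Atomic conditions:
  zoning ∈ {C2, R2, R3}: R1 is not in the set → false
  lot coverage ≤ 86%: 67 ≤ 86 is true
  NOT fees paid in full: yes → false
  NOT plans stamped by licensed engineer: no → true
  front setback ≥ 2 ft: 46 ≥ 2 is true
  lot area > 62613 sq ft: 19459 > 62613 is false
  proposed use ∈ {agricultural, mixed, residential}: mixed is in the set → true
  structure height ≤ 18 ft: 112 ≤ 18 is false
  variance granted: no → false
  NOT parcel in flood zone: yes → false
  number of stories ≤ 7: 9 ≤ 7 is false
  in historic district: no → false
Combine:
[1.1.1] false → true (antecedent false ⇒ implication holds) = true
[1.1.2] false AND true = false
[1.1] true → false = false
[1.2.1.1.2] false AND true = false
[1.2.1.1.3] false OR false = false
[1.2.1.1] true AND false AND false = false
[1.2.1] NOT false = true
[1.2] NOT true = false
[1] false → false (antecedent false ⇒ implication holds) = true
[2] exactly-one(false, false, false) = false
[root] true AND false = false
Overall: false → denied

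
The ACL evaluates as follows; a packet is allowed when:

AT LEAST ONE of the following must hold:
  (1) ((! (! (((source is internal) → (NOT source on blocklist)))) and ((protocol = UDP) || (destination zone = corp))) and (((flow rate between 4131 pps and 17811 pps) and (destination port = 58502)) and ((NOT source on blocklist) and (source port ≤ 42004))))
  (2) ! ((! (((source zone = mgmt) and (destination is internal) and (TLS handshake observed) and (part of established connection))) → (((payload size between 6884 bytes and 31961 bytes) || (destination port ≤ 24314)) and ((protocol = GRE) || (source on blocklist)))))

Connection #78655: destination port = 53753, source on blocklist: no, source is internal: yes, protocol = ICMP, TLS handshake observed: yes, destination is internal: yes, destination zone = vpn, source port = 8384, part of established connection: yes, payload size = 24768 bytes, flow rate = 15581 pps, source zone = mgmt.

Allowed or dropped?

Atomic conditions:
  source is internal: yes → true
  NOT source on blocklist: no → true
  protocol = UDP: ICMP == UDP is false
  destination zone = corp: vpn == corp is false
  flow rate between 4131 pps and 17811 pps: 15581 in [4131, 17811] is true
  destination port = 58502: 53753 == 58502 is false
  source port ≤ 42004: 8384 ≤ 42004 is true
  source zone = mgmt: mgmt == mgmt is true
  destination is internal: yes → true
  TLS handshake observed: yes → true
  part of established connection: yes → true
  payload size between 6884 bytes and 31961 bytes: 24768 in [6884, 31961] is true
  destination port ≤ 24314: 53753 ≤ 24314 is false
  protocol = GRE: ICMP == GRE is false
  source on blocklist: no → false
Combine:
[1.1.1.1.1] true → true = true
[1.1.1.1] NOT true = false
[1.1.1] NOT false = true
[1.1.2] false OR false = false
[1.1] true AND false = false
[1.2.1] true AND false = false
[1.2.2] true AND true = true
[1.2] false AND true = false
[1] false AND false = false
[2.1.1.1] true AND true AND true AND true = true
[2.1.1] NOT true = false
[2.1.2.1] true OR false = true
[2.1.2.2] false OR false = false
[2.1.2] true AND false = false
[2.1] false → false (antecedent false ⇒ implication holds) = true
[2] NOT true = false
[root] false OR false = false
Overall: false → dropped

Dropped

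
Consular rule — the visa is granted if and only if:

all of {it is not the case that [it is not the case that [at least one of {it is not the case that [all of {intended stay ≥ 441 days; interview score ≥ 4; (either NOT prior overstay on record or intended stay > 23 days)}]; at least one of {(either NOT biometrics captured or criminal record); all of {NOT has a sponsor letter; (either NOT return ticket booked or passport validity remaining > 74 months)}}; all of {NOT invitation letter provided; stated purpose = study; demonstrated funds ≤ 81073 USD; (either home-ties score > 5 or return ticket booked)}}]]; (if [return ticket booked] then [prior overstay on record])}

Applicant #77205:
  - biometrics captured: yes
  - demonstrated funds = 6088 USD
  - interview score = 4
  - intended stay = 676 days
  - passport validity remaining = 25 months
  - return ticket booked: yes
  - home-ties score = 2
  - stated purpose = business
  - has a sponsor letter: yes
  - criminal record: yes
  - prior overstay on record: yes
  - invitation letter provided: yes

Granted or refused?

Granted

Atomic conditions:
  intended stay ≥ 441 days: 676 ≥ 441 is true
  interview score ≥ 4: 4 ≥ 4 is true
  NOT prior overstay on record: yes → false
  intended stay > 23 days: 676 > 23 is true
  NOT biometrics captured: yes → false
  criminal record: yes → true
  NOT has a sponsor letter: yes → false
  NOT return ticket booked: yes → false
  passport validity remaining > 74 months: 25 > 74 is false
  NOT invitation letter provided: yes → false
  stated purpose = study: business == study is false
  demonstrated funds ≤ 81073 USD: 6088 ≤ 81073 is true
  home-ties score > 5: 2 > 5 is false
  return ticket booked: yes → true
  prior overstay on record: yes → true
Combine:
[1.1.1.1.1.3] false OR true = true
[1.1.1.1.1] true AND true AND true = true
[1.1.1.1] NOT true = false
[1.1.1.2.1] false OR true = true
[1.1.1.2.2.2] false OR false = false
[1.1.1.2.2] false AND false = false
[1.1.1.2] true OR false = true
[1.1.1.3.4] false OR true = true
[1.1.1.3] false AND false AND true AND true = false
[1.1.1] false OR true OR false = true
[1.1] NOT true = false
[1] NOT false = true
[2] true → true = true
[root] true AND true = true
Overall: true → granted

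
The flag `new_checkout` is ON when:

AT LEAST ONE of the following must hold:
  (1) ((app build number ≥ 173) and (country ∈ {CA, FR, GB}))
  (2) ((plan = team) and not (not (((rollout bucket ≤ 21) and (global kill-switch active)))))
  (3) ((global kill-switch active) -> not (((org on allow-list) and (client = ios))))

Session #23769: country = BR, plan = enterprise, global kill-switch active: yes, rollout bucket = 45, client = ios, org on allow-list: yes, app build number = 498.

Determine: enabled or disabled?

Disabled

Atomic conditions:
  app build number ≥ 173: 498 ≥ 173 is true
  country ∈ {CA, FR, GB}: BR is not in the set → false
  plan = team: enterprise == team is false
  rollout bucket ≤ 21: 45 ≤ 21 is false
  global kill-switch active: yes → true
  org on allow-list: yes → true
  client = ios: ios == ios is true
Combine:
[1] true AND false = false
[2.2.1.1] false AND true = false
[2.2.1] NOT false = true
[2.2] NOT true = false
[2] false AND false = false
[3.2.1] true AND true = true
[3.2] NOT true = false
[3] true → false = false
[root] false OR false OR false = false
Overall: false → disabled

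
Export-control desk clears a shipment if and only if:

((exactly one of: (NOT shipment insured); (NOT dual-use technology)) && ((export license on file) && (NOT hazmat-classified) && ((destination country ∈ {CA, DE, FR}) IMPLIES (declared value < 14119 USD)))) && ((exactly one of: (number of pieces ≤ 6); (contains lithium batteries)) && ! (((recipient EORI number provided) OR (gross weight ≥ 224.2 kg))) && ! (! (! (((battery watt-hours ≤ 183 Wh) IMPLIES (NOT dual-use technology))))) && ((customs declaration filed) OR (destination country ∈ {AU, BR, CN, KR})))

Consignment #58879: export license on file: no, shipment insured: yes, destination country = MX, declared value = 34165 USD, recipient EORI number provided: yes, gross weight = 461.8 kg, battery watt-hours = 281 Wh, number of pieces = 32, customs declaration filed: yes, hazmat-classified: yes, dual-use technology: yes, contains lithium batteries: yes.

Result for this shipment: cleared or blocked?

Blocked

Atomic conditions:
  NOT shipment insured: yes → false
  NOT dual-use technology: yes → false
  export license on file: no → false
  NOT hazmat-classified: yes → false
  destination country ∈ {CA, DE, FR}: MX is not in the set → false
  declared value < 14119 USD: 34165 < 14119 is false
  number of pieces ≤ 6: 32 ≤ 6 is false
  contains lithium batteries: yes → true
  recipient EORI number provided: yes → true
  gross weight ≥ 224.2 kg: 461.8 ≥ 224.2 is true
  battery watt-hours ≤ 183 Wh: 281 ≤ 183 is false
  customs declaration filed: yes → true
  destination country ∈ {AU, BR, CN, KR}: MX is not in the set → false
Combine:
[1.1] exactly-one(false, false) = false
[1.2.3] false → false (antecedent false ⇒ implication holds) = true
[1.2] false AND false AND true = false
[1] false AND false = false
[2.1] exactly-one(false, true) = true
[2.2.1] true OR true = true
[2.2] NOT true = false
[2.3.1.1.1] false → false (antecedent false ⇒ implication holds) = true
[2.3.1.1] NOT true = false
[2.3.1] NOT false = true
[2.3] NOT true = false
[2.4] true OR false = true
[2] true AND false AND false AND true = false
[root] false AND false = false
Overall: false → blocked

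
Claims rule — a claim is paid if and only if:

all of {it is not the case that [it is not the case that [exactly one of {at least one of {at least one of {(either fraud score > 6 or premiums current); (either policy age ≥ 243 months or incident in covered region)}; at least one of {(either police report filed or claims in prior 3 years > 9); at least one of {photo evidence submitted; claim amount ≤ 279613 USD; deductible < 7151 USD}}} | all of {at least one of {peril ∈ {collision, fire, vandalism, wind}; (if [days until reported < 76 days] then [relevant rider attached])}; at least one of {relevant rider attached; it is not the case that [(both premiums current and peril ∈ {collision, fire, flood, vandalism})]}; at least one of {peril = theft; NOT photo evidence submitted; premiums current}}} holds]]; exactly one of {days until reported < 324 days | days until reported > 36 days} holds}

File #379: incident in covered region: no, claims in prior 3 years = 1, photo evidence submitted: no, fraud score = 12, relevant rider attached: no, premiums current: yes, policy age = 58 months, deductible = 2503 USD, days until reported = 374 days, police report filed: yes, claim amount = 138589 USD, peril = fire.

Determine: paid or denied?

Atomic conditions:
  fraud score > 6: 12 > 6 is true
  premiums current: yes → true
  policy age ≥ 243 months: 58 ≥ 243 is false
  incident in covered region: no → false
  police report filed: yes → true
  claims in prior 3 years > 9: 1 > 9 is false
  photo evidence submitted: no → false
  claim amount ≤ 279613 USD: 138589 ≤ 279613 is true
  deductible < 7151 USD: 2503 < 7151 is true
  peril ∈ {collision, fire, vandalism, wind}: fire is in the set → true
  days until reported < 76 days: 374 < 76 is false
  relevant rider attached: no → false
  peril ∈ {collision, fire, flood, vandalism}: fire is in the set → true
  peril = theft: fire == theft is false
  NOT photo evidence submitted: no → true
  days until reported < 324 days: 374 < 324 is false
  days until reported > 36 days: 374 > 36 is true
Combine:
[1.1.1.1.1.1] true OR true = true
[1.1.1.1.1.2] false OR false = false
[1.1.1.1.1] true OR false = true
[1.1.1.1.2.1] true OR false = true
[1.1.1.1.2.2] false OR true OR true = true
[1.1.1.1.2] true OR true = true
[1.1.1.1] true OR true = true
[1.1.1.2.1.2] false → false (antecedent false ⇒ implication holds) = true
[1.1.1.2.1] true OR true = true
[1.1.1.2.2.2.1] true AND true = true
[1.1.1.2.2.2] NOT true = false
[1.1.1.2.2] false OR false = false
[1.1.1.2.3] false OR true OR true = true
[1.1.1.2] true AND false AND true = false
[1.1.1] exactly-one(true, false) = true
[1.1] NOT true = false
[1] NOT false = true
[2] exactly-one(false, true) = true
[root] true AND true = true
Overall: true → paid

Paid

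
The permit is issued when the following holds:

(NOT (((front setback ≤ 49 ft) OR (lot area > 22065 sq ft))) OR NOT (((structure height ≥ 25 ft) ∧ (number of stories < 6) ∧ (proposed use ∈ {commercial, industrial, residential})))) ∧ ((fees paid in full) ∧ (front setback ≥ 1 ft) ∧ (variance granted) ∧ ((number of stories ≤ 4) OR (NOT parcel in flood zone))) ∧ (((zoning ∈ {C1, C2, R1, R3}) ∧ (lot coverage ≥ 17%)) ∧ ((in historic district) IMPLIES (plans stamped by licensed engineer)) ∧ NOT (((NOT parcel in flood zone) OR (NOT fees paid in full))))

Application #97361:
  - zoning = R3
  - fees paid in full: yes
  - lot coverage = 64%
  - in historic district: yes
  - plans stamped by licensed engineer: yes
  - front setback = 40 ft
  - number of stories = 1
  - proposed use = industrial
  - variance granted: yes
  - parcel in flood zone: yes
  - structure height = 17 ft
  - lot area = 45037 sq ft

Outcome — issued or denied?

Atomic conditions:
  front setback ≤ 49 ft: 40 ≤ 49 is true
  lot area > 22065 sq ft: 45037 > 22065 is true
  structure height ≥ 25 ft: 17 ≥ 25 is false
  number of stories < 6: 1 < 6 is true
  proposed use ∈ {commercial, industrial, residential}: industrial is in the set → true
  fees paid in full: yes → true
  front setback ≥ 1 ft: 40 ≥ 1 is true
  variance granted: yes → true
  number of stories ≤ 4: 1 ≤ 4 is true
  NOT parcel in flood zone: yes → false
  zoning ∈ {C1, C2, R1, R3}: R3 is in the set → true
  lot coverage ≥ 17%: 64 ≥ 17 is true
  in historic district: yes → true
  plans stamped by licensed engineer: yes → true
  NOT fees paid in full: yes → false
Combine:
[1.1.1] true OR true = true
[1.1] NOT true = false
[1.2.1] false AND true AND true = false
[1.2] NOT false = true
[1] false OR true = true
[2.4] true OR false = true
[2] true AND true AND true AND true = true
[3.1] true AND true = true
[3.2] true → true = true
[3.3.1] false OR false = false
[3.3] NOT false = true
[3] true AND true AND true = true
[root] true AND true AND true = true
Overall: true → issued

Issued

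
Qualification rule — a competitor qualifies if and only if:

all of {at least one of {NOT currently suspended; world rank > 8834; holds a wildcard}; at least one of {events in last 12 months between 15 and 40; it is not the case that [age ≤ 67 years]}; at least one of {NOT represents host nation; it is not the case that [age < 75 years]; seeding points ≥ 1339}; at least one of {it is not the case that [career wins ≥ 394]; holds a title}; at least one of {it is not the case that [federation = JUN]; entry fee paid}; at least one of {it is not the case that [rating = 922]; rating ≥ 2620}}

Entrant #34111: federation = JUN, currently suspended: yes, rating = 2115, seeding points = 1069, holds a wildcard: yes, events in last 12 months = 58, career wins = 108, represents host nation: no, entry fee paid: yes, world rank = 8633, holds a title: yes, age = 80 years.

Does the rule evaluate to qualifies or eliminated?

Qualifies

Atomic conditions:
  NOT currently suspended: yes → false
  world rank > 8834: 8633 > 8834 is false
  holds a wildcard: yes → true
  events in last 12 months between 15 and 40: 58 in [15, 40] is false
  age ≤ 67 years: 80 ≤ 67 is false
  NOT represents host nation: no → true
  age < 75 years: 80 < 75 is false
  seeding points ≥ 1339: 1069 ≥ 1339 is false
  career wins ≥ 394: 108 ≥ 394 is false
  holds a title: yes → true
  federation = JUN: JUN == JUN is true
  entry fee paid: yes → true
  rating = 922: 2115 == 922 is false
  rating ≥ 2620: 2115 ≥ 2620 is false
Combine:
[1] false OR false OR true = true
[2.2] NOT false = true
[2] false OR true = true
[3.2] NOT false = true
[3] true OR true OR false = true
[4.1] NOT false = true
[4] true OR true = true
[5.1] NOT true = false
[5] false OR true = true
[6.1] NOT false = true
[6] true OR false = true
[root] true AND true AND true AND true AND true AND true = true
Overall: true → qualifies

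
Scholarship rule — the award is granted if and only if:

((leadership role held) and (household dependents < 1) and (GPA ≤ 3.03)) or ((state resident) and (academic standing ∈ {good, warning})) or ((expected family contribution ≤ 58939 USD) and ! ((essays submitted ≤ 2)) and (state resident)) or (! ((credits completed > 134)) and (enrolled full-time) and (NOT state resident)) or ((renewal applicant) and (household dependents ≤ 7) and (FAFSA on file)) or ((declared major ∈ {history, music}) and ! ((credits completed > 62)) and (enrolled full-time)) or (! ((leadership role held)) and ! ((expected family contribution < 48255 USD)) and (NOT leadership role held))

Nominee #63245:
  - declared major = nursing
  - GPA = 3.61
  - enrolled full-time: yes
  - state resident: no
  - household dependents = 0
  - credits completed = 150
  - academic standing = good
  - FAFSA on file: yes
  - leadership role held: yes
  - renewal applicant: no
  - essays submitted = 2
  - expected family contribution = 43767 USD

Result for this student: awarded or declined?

Declined

Atomic conditions:
  leadership role held: yes → true
  household dependents < 1: 0 < 1 is true
  GPA ≤ 3.03: 3.61 ≤ 3.03 is false
  state resident: no → false
  academic standing ∈ {good, warning}: good is in the set → true
  expected family contribution ≤ 58939 USD: 43767 ≤ 58939 is true
  essays submitted ≤ 2: 2 ≤ 2 is true
  credits completed > 134: 150 > 134 is true
  enrolled full-time: yes → true
  NOT state resident: no → true
  renewal applicant: no → false
  household dependents ≤ 7: 0 ≤ 7 is true
  FAFSA on file: yes → true
  declared major ∈ {history, music}: nursing is not in the set → false
  credits completed > 62: 150 > 62 is true
  expected family contribution < 48255 USD: 43767 < 48255 is true
  NOT leadership role held: yes → false
Combine:
[1] true AND true AND false = false
[2] false AND true = false
[3.2] NOT true = false
[3] true AND false AND false = false
[4.1] NOT true = false
[4] false AND true AND true = false
[5] false AND true AND true = false
[6.2] NOT true = false
[6] false AND false AND true = false
[7.1] NOT true = false
[7.2] NOT true = false
[7] false AND false AND false = false
[root] false OR false OR false OR false OR false OR false OR false = false
Overall: false → declined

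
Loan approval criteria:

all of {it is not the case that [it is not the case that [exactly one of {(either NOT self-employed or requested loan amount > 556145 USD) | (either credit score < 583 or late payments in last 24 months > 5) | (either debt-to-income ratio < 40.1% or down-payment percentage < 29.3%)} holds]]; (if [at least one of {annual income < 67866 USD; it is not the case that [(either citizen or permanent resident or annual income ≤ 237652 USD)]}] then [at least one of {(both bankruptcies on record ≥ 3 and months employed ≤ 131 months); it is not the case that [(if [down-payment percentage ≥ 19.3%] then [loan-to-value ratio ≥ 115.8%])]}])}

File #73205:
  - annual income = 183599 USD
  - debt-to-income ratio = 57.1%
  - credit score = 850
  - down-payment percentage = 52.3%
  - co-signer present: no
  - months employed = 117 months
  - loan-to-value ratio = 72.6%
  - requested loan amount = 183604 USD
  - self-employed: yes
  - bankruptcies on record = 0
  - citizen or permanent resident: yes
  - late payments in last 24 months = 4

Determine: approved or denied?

Denied

Atomic conditions:
  NOT self-employed: yes → false
  requested loan amount > 556145 USD: 183604 > 556145 is false
  credit score < 583: 850 < 583 is false
  late payments in last 24 months > 5: 4 > 5 is false
  debt-to-income ratio < 40.1%: 57.1 < 40.1 is false
  down-payment percentage < 29.3%: 52.3 < 29.3 is false
  annual income < 67866 USD: 183599 < 67866 is false
  citizen or permanent resident: yes → true
  annual income ≤ 237652 USD: 183599 ≤ 237652 is true
  bankruptcies on record ≥ 3: 0 ≥ 3 is false
  months employed ≤ 131 months: 117 ≤ 131 is true
  down-payment percentage ≥ 19.3%: 52.3 ≥ 19.3 is true
  loan-to-value ratio ≥ 115.8%: 72.6 ≥ 115.8 is false
Combine:
[1.1.1.1] false OR false = false
[1.1.1.2] false OR false = false
[1.1.1.3] false OR false = false
[1.1.1] exactly-one(false, false, false) = false
[1.1] NOT false = true
[1] NOT true = false
[2.1.2.1] true OR true = true
[2.1.2] NOT true = false
[2.1] false OR false = false
[2.2.1] false AND true = false
[2.2.2.1] true → false = false
[2.2.2] NOT false = true
[2.2] false OR true = true
[2] false → true (antecedent false ⇒ implication holds) = true
[root] false AND true = false
Overall: false → denied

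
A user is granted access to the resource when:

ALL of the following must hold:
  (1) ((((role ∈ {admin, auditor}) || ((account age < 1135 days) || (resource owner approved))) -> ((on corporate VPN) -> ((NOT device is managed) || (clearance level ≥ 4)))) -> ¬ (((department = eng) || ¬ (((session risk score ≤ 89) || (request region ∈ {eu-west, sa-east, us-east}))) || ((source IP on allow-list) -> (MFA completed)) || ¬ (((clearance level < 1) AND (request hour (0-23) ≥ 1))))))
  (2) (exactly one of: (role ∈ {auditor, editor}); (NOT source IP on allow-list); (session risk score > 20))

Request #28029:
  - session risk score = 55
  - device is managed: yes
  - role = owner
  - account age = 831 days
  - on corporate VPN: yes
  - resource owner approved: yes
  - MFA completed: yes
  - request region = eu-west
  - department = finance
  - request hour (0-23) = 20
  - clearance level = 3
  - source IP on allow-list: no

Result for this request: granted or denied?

Denied

Atomic conditions:
  role ∈ {admin, auditor}: owner is not in the set → false
  account age < 1135 days: 831 < 1135 is true
  resource owner approved: yes → true
  on corporate VPN: yes → true
  NOT device is managed: yes → false
  clearance level ≥ 4: 3 ≥ 4 is false
  department = eng: finance == eng is false
  session risk score ≤ 89: 55 ≤ 89 is true
  request region ∈ {eu-west, sa-east, us-east}: eu-west is in the set → true
  source IP on allow-list: no → false
  MFA completed: yes → true
  clearance level < 1: 3 < 1 is false
  request hour (0-23) ≥ 1: 20 ≥ 1 is true
  role ∈ {auditor, editor}: owner is not in the set → false
  NOT source IP on allow-list: no → true
  session risk score > 20: 55 > 20 is true
Combine:
[1.1.1.2] true OR true = true
[1.1.1] false OR true = true
[1.1.2.2] false OR false = false
[1.1.2] true → false = false
[1.1] true → false = false
[1.2.1.2.1] true OR true = true
[1.2.1.2] NOT true = false
[1.2.1.3] false → true (antecedent false ⇒ implication holds) = true
[1.2.1.4.1] false AND true = false
[1.2.1.4] NOT false = true
[1.2.1] false OR false OR true OR true = true
[1.2] NOT true = false
[1] false → false (antecedent false ⇒ implication holds) = true
[2] exactly-one(false, true, true) = false
[root] true AND false = false
Overall: false → denied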